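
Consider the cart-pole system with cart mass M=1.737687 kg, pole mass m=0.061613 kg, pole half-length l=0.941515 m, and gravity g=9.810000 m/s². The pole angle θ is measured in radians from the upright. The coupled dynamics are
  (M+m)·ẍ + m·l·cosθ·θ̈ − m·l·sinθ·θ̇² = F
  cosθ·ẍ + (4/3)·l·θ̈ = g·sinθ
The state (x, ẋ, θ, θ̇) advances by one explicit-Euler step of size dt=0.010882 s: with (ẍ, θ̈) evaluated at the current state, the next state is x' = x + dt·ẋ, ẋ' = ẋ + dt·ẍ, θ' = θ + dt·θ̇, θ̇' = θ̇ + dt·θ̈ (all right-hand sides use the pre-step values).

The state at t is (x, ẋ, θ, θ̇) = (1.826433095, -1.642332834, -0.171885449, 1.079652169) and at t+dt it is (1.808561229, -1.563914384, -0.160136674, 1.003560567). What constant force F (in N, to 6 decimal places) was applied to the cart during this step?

F = 12.578127 N

ẍ = (ẋ'−ẋ)/dt = (-1.563914384−-1.642332834)/0.010882 = 7.206253
θ̈ = (θ̇'−θ̇)/dt = (1.003560567−1.079652169)/0.010882 = -6.992428
sinθ=-0.171040, cosθ=0.985264
F = (M+m)·ẍ + m·l·cosθ·θ̈ − m·l·sinθ·θ̇² = 12.966212 + -0.399650 − -0.011566 = 12.578127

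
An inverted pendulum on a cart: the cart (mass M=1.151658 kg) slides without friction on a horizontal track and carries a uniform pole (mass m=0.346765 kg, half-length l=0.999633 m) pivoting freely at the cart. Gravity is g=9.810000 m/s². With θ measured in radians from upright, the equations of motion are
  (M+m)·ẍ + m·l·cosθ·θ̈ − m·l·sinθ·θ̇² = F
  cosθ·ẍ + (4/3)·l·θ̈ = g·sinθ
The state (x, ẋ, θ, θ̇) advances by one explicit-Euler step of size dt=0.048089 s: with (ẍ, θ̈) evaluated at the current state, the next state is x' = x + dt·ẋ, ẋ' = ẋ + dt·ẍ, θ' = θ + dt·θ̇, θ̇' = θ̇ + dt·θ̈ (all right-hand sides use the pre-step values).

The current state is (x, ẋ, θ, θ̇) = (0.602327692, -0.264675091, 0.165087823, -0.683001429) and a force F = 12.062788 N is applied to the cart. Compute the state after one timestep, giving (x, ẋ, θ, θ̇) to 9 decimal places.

(0.589599732, 0.186175028, 0.132242967, -0.958497222)

sinθ=0.164338961, cosθ=0.986403926
temp = (F + m·l·θ̇²·sinθ)/(M+m) = (12.062788 + 0.026574163)/1.498423 = 8.068056993
θ̈ = (g·sinθ − cosθ·temp)/(l·(4/3 − m·cos²θ/(M+m))) = -5.728873410
ẍ = temp − m·l·θ̈·cosθ/(M+m) = 9.375327395
Euler: x'=0.602327692+0.048089·-0.264675091=0.589599732, ẋ'=-0.264675091+0.048089·9.375327395=0.186175028
       θ'=0.165087823+0.048089·-0.683001429=0.132242967, θ̇'=-0.683001429+0.048089·-5.728873410=-0.958497222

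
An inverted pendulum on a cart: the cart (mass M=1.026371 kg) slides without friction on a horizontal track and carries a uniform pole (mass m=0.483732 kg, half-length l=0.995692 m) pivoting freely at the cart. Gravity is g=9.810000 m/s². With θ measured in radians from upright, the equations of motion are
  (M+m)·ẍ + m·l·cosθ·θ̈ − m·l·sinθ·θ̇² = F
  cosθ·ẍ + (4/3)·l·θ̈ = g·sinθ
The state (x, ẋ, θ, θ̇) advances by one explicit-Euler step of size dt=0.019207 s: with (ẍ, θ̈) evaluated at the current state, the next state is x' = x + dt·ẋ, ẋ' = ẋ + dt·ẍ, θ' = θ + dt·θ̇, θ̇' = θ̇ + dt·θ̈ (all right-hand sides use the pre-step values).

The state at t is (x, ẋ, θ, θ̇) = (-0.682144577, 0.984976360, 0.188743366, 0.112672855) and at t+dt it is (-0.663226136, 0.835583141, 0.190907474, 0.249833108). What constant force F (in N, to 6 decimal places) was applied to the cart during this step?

F = -8.368378 N

ẍ = (ẋ'−ẋ)/dt = (0.835583141−0.984976360)/0.019207 = -7.778061
θ̈ = (θ̇'−θ̇)/dt = (0.249833108−0.112672855)/0.019207 = 7.141160
sinθ=0.187625, cosθ=0.982241
F = (M+m)·ẍ + m·l·cosθ·θ̈ − m·l·sinθ·θ̇² = -11.745673 + 3.378443 − 0.001147 = -8.368378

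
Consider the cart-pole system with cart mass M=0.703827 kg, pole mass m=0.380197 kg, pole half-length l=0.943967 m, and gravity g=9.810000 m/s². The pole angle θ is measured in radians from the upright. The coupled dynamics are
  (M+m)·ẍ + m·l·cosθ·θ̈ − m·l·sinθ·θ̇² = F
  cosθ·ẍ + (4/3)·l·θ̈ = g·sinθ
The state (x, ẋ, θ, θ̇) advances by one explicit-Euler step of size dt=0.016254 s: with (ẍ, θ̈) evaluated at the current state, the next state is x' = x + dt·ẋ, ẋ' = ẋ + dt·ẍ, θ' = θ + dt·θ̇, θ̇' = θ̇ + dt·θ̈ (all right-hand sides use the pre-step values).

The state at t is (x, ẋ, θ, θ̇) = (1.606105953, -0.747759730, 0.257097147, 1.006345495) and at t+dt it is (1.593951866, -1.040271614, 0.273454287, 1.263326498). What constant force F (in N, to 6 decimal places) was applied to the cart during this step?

F = -14.113120 N

ẍ = (ẋ'−ẋ)/dt = (-1.040271614−-0.747759730)/0.016254 = -17.996301
θ̈ = (θ̇'−θ̇)/dt = (1.263326498−1.006345495)/0.016254 = 15.810324
sinθ=0.254274, cosθ=0.967132
F = (M+m)·ẍ + m·l·cosθ·θ̈ − m·l·sinθ·θ̇² = -19.508423 + 5.487722 − 0.092419 = -14.113120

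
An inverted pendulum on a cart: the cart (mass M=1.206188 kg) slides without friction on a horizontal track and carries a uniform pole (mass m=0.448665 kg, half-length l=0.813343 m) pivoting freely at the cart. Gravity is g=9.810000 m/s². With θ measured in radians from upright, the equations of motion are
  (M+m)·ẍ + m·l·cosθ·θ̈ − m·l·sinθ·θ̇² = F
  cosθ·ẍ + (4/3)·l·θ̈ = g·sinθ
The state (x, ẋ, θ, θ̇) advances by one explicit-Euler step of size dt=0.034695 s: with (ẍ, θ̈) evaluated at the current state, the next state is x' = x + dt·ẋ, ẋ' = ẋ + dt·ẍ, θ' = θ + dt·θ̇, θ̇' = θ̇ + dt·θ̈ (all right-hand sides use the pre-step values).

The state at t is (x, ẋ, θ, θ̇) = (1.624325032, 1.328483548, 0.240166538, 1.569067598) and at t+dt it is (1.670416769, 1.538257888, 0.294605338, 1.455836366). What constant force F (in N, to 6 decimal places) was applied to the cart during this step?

F = 8.635166 N

ẍ = (ẋ'−ẋ)/dt = (1.538257888−1.328483548)/0.034695 = 6.046241
θ̈ = (θ̇'−θ̇)/dt = (1.455836366−1.569067598)/0.034695 = -3.263618
sinθ=0.237864, cosθ=0.971298
F = (M+m)·ẍ + m·l·cosθ·θ̈ − m·l·sinθ·θ̇² = 10.005640 + -1.156772 − 0.213702 = 8.635166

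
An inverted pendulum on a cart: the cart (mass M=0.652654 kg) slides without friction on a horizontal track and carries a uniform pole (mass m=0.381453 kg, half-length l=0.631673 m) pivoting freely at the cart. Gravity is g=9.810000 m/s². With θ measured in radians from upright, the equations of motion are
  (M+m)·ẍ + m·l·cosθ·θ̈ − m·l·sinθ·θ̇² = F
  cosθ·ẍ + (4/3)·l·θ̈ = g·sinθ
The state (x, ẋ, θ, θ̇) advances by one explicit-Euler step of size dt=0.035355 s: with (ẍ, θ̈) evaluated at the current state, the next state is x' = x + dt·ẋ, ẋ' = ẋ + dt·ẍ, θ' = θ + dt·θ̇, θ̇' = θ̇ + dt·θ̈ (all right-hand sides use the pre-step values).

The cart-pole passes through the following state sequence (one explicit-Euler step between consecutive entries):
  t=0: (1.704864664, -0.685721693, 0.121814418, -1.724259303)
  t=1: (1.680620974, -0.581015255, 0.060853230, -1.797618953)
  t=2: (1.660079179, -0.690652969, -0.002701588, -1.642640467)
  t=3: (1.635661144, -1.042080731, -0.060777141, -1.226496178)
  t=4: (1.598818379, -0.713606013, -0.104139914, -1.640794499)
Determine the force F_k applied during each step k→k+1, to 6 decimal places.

F_0 = 2.479275 N
F_1 = -2.199909 N
F_2 = -7.441118 N
F_3 = 6.811315 N

step 0→1:
  ẍ = (ẋ'−ẋ)/dt = (-0.581015255−-0.685721693)/0.035355 = 2.961574
  θ̈ = (θ̇'−θ̇)/dt = (-1.797618953−-1.724259303)/0.035355 = -2.074944
  sinθ=0.121513, cosθ=0.992590
  F = (M+m)·ẍ + m·l·cosθ·θ̈ − m·l·sinθ·θ̇² = 3.062584 + -0.496260 − 0.087049 = 2.479275
step 1→2:
  ẍ = (ẋ'−ẋ)/dt = (-0.690652969−-0.581015255)/0.035355 = -3.101053
  θ̈ = (θ̇'−θ̇)/dt = (-1.642640467−-1.797618953)/0.035355 = 4.383496
  sinθ=0.060816, cosθ=0.998149
  F = (M+m)·ẍ + m·l·cosθ·θ̈ − m·l·sinθ·θ̇² = -3.206820 + 1.054264 − 0.047353 = -2.199909
step 2→3:
  ẍ = (ẋ'−ẋ)/dt = (-1.042080731−-0.690652969)/0.035355 = -9.939973
  θ̈ = (θ̇'−θ̇)/dt = (-1.226496178−-1.642640467)/0.035355 = 11.770451
  sinθ=-0.002702, cosθ=0.999996
  F = (M+m)·ẍ + m·l·cosθ·θ̈ − m·l·sinθ·θ̇² = -10.278996 + 2.836122 − -0.001756 = -7.441118
step 3→4:
  ẍ = (ẋ'−ẋ)/dt = (-0.713606013−-1.042080731)/0.035355 = 9.290757
  θ̈ = (θ̇'−θ̇)/dt = (-1.640794499−-1.226496178)/0.035355 = -11.718238
  sinθ=-0.060740, cosθ=0.998154
  F = (M+m)·ẍ + m·l·cosθ·θ̈ − m·l·sinθ·θ̇² = 9.607637 + -2.818338 − -0.022016 = 6.811315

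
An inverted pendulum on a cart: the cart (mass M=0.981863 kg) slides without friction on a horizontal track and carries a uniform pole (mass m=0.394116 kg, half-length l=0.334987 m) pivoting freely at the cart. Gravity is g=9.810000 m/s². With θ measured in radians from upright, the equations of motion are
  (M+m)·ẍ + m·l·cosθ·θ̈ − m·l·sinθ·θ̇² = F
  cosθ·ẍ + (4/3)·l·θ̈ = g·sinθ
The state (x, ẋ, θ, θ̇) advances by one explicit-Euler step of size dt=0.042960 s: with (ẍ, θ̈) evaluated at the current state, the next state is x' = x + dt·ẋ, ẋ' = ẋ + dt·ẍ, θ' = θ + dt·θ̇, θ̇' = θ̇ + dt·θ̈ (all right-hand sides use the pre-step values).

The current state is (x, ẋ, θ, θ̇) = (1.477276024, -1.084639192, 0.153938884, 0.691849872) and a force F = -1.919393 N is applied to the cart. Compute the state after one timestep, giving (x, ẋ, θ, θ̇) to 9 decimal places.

sinθ=0.153331618, cosθ=0.988174790
temp = (F + m·l·θ̇²·sinθ)/(M+m) = (-1.919393 + 0.009689636)/1.375979 = -1.387886998
θ̈ = (g·sinθ − cosθ·temp)/(l·(4/3 − m·cos²θ/(M+m))) = 8.147351135
ẍ = temp − m·l·θ̈·cosθ/(M+m) = -2.160372644
Euler: x'=1.477276024+0.042960·-1.084639192=1.430679924, ẋ'=-1.084639192+0.042960·-2.160372644=-1.177448801
       θ'=0.153938884+0.042960·0.691849872=0.183660755, θ̇'=0.691849872+0.042960·8.147351135=1.041860077

(1.430679924, -1.177448801, 0.183660755, 1.041860077)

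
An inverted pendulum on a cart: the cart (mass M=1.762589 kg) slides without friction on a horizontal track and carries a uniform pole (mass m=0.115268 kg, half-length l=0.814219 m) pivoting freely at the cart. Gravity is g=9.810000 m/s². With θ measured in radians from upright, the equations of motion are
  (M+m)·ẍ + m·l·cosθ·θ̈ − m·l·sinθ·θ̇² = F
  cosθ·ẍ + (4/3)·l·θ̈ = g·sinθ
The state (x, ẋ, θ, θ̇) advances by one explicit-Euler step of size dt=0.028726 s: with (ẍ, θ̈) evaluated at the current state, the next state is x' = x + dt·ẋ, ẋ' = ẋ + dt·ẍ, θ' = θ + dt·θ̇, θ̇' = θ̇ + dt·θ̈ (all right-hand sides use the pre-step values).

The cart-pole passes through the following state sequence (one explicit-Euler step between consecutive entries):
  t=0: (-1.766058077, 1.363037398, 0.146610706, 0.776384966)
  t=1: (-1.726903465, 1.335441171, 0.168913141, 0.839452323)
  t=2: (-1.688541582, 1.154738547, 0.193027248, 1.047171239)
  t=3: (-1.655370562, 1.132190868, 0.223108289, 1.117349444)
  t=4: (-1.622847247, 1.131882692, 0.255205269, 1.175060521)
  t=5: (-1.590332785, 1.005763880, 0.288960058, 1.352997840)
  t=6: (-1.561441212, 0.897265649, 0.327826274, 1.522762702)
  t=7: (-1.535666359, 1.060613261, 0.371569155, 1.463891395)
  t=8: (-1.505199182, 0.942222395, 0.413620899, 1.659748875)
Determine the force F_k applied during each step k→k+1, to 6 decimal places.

F_0 = -1.608424 N
F_1 = -11.154891 N
F_2 = -1.268687 N
F_3 = 0.137808 N
F_4 = -7.714743 N
F_5 = -6.609973 N
F_6 = 10.426078 N
F_7 = -7.216157 N

step 0→1:
  ẍ = (ẋ'−ẋ)/dt = (1.335441171−1.363037398)/0.028726 = -0.960671
  θ̈ = (θ̇'−θ̇)/dt = (0.839452323−0.776384966)/0.028726 = 2.195480
  sinθ=0.146086, cosθ=0.989272
  F = (M+m)·ẍ + m·l·cosθ·θ̈ − m·l·sinθ·θ̇² = -1.804002 + 0.203843 − 0.008264 = -1.608424
step 1→2:
  ẍ = (ẋ'−ẋ)/dt = (1.154738547−1.335441171)/0.028726 = -6.290560
  θ̈ = (θ̇'−θ̇)/dt = (1.047171239−0.839452323)/0.028726 = 7.231042
  sinθ=0.168111, cosθ=0.985768
  F = (M+m)·ẍ + m·l·cosθ·θ̈ − m·l·sinθ·θ̇² = -11.812772 + 0.668999 − 0.011118 = -11.154891
step 2→3:
  ẍ = (ẋ'−ẋ)/dt = (1.132190868−1.154738547)/0.028726 = -0.784922
  θ̈ = (θ̇'−θ̇)/dt = (1.117349444−1.047171239)/0.028726 = 2.443020
  sinθ=0.191831, cosθ=0.981428
  F = (M+m)·ẍ + m·l·cosθ·θ̈ − m·l·sinθ·θ̇² = -1.473972 + 0.225027 − 0.019743 = -1.268687
step 3→4:
  ẍ = (ẋ'−ẋ)/dt = (1.131882692−1.132190868)/0.028726 = -0.010728
  θ̈ = (θ̇'−θ̇)/dt = (1.175060521−1.117349444)/0.028726 = 2.009019
  sinθ=0.221262, cosθ=0.975214
  F = (M+m)·ẍ + m·l·cosθ·θ̈ − m·l·sinθ·θ̇² = -0.020146 + 0.183880 − 0.025926 = 0.137808
step 4→5:
  ẍ = (ẋ'−ẋ)/dt = (1.005763880−1.131882692)/0.028726 = -4.390406
  θ̈ = (θ̇'−θ̇)/dt = (1.352997840−1.175060521)/0.028726 = 6.194295
  sinθ=0.252444, cosθ=0.967611
  F = (M+m)·ẍ + m·l·cosθ·θ̈ − m·l·sinθ·θ̇² = -8.244555 + 0.562526 − 0.032714 = -7.714743
step 5→6:
  ẍ = (ẋ'−ẋ)/dt = (0.897265649−1.005763880)/0.028726 = -3.777004
  θ̈ = (θ̇'−θ̇)/dt = (1.522762702−1.352997840)/0.028726 = 5.909798
  sinθ=0.284956, cosθ=0.958541
  F = (M+m)·ẍ + m·l·cosθ·θ̈ − m·l·sinθ·θ̇² = -7.092674 + 0.531659 − 0.048958 = -6.609973
step 6→7:
  ẍ = (ẋ'−ẋ)/dt = (1.060613261−0.897265649)/0.028726 = 5.686403
  θ̈ = (θ̇'−θ̇)/dt = (1.463891395−1.522762702)/0.028726 = -2.049408
  sinθ=0.321986, cosθ=0.946744
  F = (M+m)·ẍ + m·l·cosθ·θ̈ − m·l·sinθ·θ̇² = 10.678252 + -0.182101 − 0.070073 = 10.426078
step 7→8:
  ẍ = (ẋ'−ẋ)/dt = (0.942222395−1.060613261)/0.028726 = -4.121384
  θ̈ = (θ̇'−θ̇)/dt = (1.659748875−1.463891395)/0.028726 = 6.818126
  sinθ=0.363078, cosθ=0.931759
  F = (M+m)·ẍ + m·l·cosθ·θ̈ − m·l·sinθ·θ̇² = -7.739369 + 0.596236 − 0.073024 = -7.216157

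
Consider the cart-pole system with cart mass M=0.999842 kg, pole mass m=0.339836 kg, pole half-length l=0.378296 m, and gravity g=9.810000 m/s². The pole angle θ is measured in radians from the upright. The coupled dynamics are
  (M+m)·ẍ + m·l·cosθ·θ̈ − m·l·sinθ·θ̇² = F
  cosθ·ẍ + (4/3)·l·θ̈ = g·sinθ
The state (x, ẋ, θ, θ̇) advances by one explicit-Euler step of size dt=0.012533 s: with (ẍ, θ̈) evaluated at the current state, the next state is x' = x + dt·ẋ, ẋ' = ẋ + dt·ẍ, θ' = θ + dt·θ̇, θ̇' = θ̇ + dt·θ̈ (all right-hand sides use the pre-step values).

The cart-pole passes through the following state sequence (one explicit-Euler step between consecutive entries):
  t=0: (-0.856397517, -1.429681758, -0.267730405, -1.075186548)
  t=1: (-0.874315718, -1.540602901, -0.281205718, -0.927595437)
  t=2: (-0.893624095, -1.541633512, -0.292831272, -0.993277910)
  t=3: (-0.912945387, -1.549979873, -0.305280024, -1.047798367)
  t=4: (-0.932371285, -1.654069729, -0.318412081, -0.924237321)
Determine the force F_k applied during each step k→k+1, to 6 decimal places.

F_0 = -10.357276 N
F_1 = -0.726748 N
F_2 = -1.390989 N
F_3 = -9.875118 N

step 0→1:
  ẍ = (ẋ'−ẋ)/dt = (-1.540602901−-1.429681758)/0.012533 = -8.850327
  θ̈ = (θ̇'−θ̇)/dt = (-0.927595437−-1.075186548)/0.012533 = 11.776200
  sinθ=-0.264543, cosθ=0.964374
  F = (M+m)·ẍ + m·l·cosθ·θ̈ − m·l·sinθ·θ̇² = -11.856588 + 1.459996 − -0.039316 = -10.357276
step 1→2:
  ẍ = (ẋ'−ẋ)/dt = (-1.541633512−-1.540602901)/0.012533 = -0.082232
  θ̈ = (θ̇'−θ̇)/dt = (-0.993277910−-0.927595437)/0.012533 = -5.240762
  sinθ=-0.277514, cosθ=0.960722
  F = (M+m)·ẍ + m·l·cosθ·θ̈ − m·l·sinθ·θ̇² = -0.110164 + -0.647281 − -0.030698 = -0.726748
step 2→3:
  ẍ = (ẋ'−ẋ)/dt = (-1.549979873−-1.541633512)/0.012533 = -0.665951
  θ̈ = (θ̇'−θ̇)/dt = (-1.047798367−-0.993277910)/0.012533 = -4.350152
  sinθ=-0.288664, cosθ=0.957430
  F = (M+m)·ẍ + m·l·cosθ·θ̈ − m·l·sinθ·θ̇² = -0.892160 + -0.535442 − -0.036613 = -1.390989
step 3→4:
  ẍ = (ẋ'−ẋ)/dt = (-1.654069729−-1.549979873)/0.012533 = -8.305263
  θ̈ = (θ̇'−θ̇)/dt = (-0.924237321−-1.047798367)/0.012533 = 9.858856
  sinθ=-0.300560, cosθ=0.953763
  F = (M+m)·ẍ + m·l·cosθ·θ̈ − m·l·sinθ·θ̇² = -11.126378 + 1.208838 − -0.042422 = -9.875118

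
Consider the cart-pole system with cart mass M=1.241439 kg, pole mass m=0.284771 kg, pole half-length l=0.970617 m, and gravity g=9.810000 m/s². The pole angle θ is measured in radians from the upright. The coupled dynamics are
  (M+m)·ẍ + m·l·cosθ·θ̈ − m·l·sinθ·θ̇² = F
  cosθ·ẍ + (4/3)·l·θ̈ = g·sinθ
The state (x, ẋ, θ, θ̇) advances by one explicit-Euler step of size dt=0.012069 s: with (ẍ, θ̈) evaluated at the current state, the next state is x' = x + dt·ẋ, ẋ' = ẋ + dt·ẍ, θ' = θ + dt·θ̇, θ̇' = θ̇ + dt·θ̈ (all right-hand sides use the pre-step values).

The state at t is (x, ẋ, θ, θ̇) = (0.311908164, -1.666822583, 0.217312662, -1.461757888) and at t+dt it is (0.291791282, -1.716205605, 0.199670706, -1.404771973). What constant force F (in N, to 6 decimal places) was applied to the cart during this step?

ẍ = (ẋ'−ẋ)/dt = (-1.716205605−-1.666822583)/0.012069 = -4.091724
θ̈ = (θ̇'−θ̇)/dt = (-1.404771973−-1.461757888)/0.012069 = 4.721677
sinθ=0.215606, cosθ=0.976480
F = (M+m)·ẍ + m·l·cosθ·θ̈ − m·l·sinθ·θ̇² = -6.244831 + 1.274393 − 0.127337 = -5.097775

F = -5.097775 N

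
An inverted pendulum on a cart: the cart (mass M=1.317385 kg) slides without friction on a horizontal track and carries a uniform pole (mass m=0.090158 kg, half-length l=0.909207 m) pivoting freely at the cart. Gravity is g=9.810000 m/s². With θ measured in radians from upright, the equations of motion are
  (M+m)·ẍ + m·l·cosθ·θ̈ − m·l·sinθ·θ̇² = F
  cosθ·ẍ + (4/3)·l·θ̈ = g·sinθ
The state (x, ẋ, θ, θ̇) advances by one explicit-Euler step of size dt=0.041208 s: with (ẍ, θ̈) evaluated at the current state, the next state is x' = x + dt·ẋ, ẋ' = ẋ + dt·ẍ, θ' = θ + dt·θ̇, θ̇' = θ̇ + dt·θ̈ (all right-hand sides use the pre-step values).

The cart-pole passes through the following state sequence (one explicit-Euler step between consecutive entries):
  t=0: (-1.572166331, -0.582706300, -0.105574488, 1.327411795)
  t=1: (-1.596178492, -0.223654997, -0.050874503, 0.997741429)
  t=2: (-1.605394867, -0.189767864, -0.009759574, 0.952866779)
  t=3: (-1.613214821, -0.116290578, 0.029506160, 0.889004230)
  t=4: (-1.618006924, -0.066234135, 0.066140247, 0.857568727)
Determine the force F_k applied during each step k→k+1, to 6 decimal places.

F_0 = 11.627208 N
F_1 = 1.072483 N
F_2 = 2.383461 N
F_3 = 1.645363 N

step 0→1:
  ẍ = (ẋ'−ẋ)/dt = (-0.223654997−-0.582706300)/0.041208 = 8.713146
  θ̈ = (θ̇'−θ̇)/dt = (0.997741429−1.327411795)/0.041208 = -8.000154
  sinθ=-0.105378, cosθ=0.994432
  F = (M+m)·ẍ + m·l·cosθ·θ̈ − m·l·sinθ·θ̇² = 12.264127 + -0.652140 − -0.015221 = 11.627208
step 1→2:
  ẍ = (ẋ'−ẋ)/dt = (-0.189767864−-0.223654997)/0.041208 = 0.822344
  θ̈ = (θ̇'−θ̇)/dt = (0.952866779−0.997741429)/0.041208 = -1.088979
  sinθ=-0.050853, cosθ=0.998706
  F = (M+m)·ẍ + m·l·cosθ·θ̈ − m·l·sinθ·θ̇² = 1.157484 + -0.089151 − -0.004150 = 1.072483
step 2→3:
  ẍ = (ẋ'−ẋ)/dt = (-0.116290578−-0.189767864)/0.041208 = 1.783083
  θ̈ = (θ̇'−θ̇)/dt = (0.889004230−0.952866779)/0.041208 = -1.549761
  sinθ=-0.009759, cosθ=0.999952
  F = (M+m)·ẍ + m·l·cosθ·θ̈ − m·l·sinθ·θ̇² = 2.509766 + -0.127031 − -0.000726 = 2.383461
step 3→4:
  ẍ = (ẋ'−ẋ)/dt = (-0.066234135−-0.116290578)/0.041208 = 1.214726
  θ̈ = (θ̇'−θ̇)/dt = (0.857568727−0.889004230)/0.041208 = -0.762850
  sinθ=0.029502, cosθ=0.999565
  F = (M+m)·ẍ + m·l·cosθ·θ̈ − m·l·sinθ·θ̇² = 1.709780 + -0.062505 − 0.001911 = 1.645363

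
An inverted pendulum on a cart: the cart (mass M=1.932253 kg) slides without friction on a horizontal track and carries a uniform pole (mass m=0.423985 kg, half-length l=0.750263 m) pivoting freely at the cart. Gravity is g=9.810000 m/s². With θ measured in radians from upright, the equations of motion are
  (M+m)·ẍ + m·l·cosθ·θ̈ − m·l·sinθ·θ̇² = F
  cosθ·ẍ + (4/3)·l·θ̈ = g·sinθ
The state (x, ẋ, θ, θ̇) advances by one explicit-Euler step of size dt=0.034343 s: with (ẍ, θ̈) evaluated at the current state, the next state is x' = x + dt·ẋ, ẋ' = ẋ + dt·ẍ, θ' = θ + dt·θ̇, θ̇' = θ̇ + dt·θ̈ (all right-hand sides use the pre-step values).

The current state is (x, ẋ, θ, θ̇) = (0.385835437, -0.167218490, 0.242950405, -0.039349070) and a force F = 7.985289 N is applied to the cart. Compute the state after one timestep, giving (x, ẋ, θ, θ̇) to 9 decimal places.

(0.380092652, -0.046037438, 0.241599040, -0.075910180)

sinθ=0.240567428, cosθ=0.970632429
temp = (F + m·l·θ̇²·sinθ)/(M+m) = (7.985289 + 0.000118487)/2.356238 = 3.389049615
θ̈ = (g·sinθ − cosθ·temp)/(l·(4/3 − m·cos²θ/(M+m))) = -1.064586956
ẍ = temp − m·l·θ̈·cosθ/(M+m) = 3.528551734
Euler: x'=0.385835437+0.034343·-0.167218490=0.380092652, ẋ'=-0.167218490+0.034343·3.528551734=-0.046037438
       θ'=0.242950405+0.034343·-0.039349070=0.241599040, θ̇'=-0.039349070+0.034343·-1.064586956=-0.075910180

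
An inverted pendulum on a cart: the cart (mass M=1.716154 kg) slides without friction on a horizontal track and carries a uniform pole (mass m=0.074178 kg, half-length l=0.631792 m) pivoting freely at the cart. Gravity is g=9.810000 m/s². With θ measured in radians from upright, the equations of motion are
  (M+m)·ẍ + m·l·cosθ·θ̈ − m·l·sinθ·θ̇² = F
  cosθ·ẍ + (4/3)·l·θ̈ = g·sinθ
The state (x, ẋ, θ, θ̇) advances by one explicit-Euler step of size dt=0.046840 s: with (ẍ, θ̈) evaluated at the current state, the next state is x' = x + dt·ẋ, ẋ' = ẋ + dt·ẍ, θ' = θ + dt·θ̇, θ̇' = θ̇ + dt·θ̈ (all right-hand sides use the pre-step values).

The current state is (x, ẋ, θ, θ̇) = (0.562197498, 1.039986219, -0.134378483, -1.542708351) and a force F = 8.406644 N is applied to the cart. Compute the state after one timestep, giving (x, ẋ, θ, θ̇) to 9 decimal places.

(0.610910452, 1.268402383, -0.206638942, -1.884495971)

sinθ=-0.133974423, cosθ=0.990984790
temp = (F + m·l·θ̇²·sinθ)/(M+m) = (8.406644 + -0.014943034)/1.790332 = 4.687231734
θ̈ = (g·sinθ − cosθ·temp)/(l·(4/3 − m·cos²θ/(M+m))) = -7.296917597
ẍ = temp − m·l·θ̈·cosθ/(M+m) = 4.876519305
Euler: x'=0.562197498+0.046840·1.039986219=0.610910452, ẋ'=1.039986219+0.046840·4.876519305=1.268402383
       θ'=-0.134378483+0.046840·-1.542708351=-0.206638942, θ̇'=-1.542708351+0.046840·-7.296917597=-1.884495971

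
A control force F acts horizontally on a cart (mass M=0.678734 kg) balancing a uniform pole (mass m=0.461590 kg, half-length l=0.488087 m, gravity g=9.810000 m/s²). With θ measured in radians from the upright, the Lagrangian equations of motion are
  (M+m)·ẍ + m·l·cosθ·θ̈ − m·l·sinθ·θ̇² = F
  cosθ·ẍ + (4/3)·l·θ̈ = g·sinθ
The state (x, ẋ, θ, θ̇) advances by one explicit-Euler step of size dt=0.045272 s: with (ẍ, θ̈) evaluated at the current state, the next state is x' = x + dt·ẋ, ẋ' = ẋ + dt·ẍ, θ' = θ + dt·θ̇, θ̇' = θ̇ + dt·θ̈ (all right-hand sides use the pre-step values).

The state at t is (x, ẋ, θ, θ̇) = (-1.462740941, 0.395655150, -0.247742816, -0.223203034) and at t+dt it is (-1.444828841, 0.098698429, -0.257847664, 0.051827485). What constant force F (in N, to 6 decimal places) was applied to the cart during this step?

ẍ = (ẋ'−ẋ)/dt = (0.098698429−0.395655150)/0.045272 = -6.559390
θ̈ = (θ̇'−θ̇)/dt = (0.051827485−-0.223203034)/0.045272 = 6.075069
sinθ=-0.245216, cosθ=0.969468
F = (M+m)·ẍ + m·l·cosθ·θ̈ − m·l·sinθ·θ̇² = -7.479830 + 1.326901 − -0.002752 = -6.150177

F = -6.150177 N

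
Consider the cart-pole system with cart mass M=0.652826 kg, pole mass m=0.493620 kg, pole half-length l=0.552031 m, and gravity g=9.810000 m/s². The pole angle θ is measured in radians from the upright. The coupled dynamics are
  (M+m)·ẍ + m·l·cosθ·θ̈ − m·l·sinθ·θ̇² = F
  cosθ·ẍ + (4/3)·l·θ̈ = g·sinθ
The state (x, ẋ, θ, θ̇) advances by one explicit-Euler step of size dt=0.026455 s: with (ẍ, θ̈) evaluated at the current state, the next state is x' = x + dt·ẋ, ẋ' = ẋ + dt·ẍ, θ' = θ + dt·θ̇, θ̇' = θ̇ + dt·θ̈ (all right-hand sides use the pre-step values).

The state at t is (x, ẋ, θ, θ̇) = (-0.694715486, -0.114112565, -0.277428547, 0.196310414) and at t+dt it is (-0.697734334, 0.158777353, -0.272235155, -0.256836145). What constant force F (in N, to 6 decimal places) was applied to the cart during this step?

F = 7.339695 N

ẍ = (ẋ'−ẋ)/dt = (0.158777353−-0.114112565)/0.026455 = 10.315249
θ̈ = (θ̇'−θ̇)/dt = (-0.256836145−0.196310414)/0.026455 = -17.128957
sinθ=-0.273883, cosθ=0.961763
F = (M+m)·ẍ + m·l·cosθ·θ̈ − m·l·sinθ·θ̇² = 11.825876 + -4.489057 − -0.002876 = 7.339695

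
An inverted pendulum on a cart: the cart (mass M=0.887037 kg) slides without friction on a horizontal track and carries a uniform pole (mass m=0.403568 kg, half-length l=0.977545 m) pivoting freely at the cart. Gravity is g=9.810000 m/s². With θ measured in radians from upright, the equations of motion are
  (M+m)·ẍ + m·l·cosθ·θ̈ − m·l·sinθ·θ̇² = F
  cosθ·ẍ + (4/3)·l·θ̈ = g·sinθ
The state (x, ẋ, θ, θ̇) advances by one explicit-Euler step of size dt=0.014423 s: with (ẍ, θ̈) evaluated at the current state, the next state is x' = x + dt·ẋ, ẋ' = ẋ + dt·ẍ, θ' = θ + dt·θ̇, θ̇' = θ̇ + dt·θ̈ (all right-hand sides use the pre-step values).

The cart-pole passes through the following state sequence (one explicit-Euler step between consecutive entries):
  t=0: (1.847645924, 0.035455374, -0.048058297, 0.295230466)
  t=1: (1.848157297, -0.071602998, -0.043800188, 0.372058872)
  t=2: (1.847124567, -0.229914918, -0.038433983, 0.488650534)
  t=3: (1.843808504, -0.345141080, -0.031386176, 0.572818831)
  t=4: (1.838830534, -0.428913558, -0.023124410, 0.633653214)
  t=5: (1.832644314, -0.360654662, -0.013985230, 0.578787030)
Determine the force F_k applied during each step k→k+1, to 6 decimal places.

F_0 = -7.479164 N
F_1 = -10.977722 N
F_2 = -8.006579 N
F_3 = -5.828946 N
F_4 = 4.611305 N

step 0→1:
  ẍ = (ẋ'−ẋ)/dt = (-0.071602998−0.035455374)/0.014423 = -7.422753
  θ̈ = (θ̇'−θ̇)/dt = (0.372058872−0.295230466)/0.014423 = 5.326798
  sinθ=-0.048040, cosθ=0.998845
  F = (M+m)·ẍ + m·l·cosθ·θ̈ − m·l·sinθ·θ̇² = -9.579843 + 2.099027 − -0.001652 = -7.479164
step 1→2:
  ẍ = (ẋ'−ẋ)/dt = (-0.229914918−-0.071602998)/0.014423 = -10.976352
  θ̈ = (θ̇'−θ̇)/dt = (0.488650534−0.372058872)/0.014423 = 8.083732
  sinθ=-0.043786, cosθ=0.999041
  F = (M+m)·ẍ + m·l·cosθ·θ̈ − m·l·sinθ·θ̇² = -14.166134 + 3.186021 − -0.002391 = -10.977722
step 2→3:
  ẍ = (ẋ'−ẋ)/dt = (-0.345141080−-0.229914918)/0.014423 = -7.989056
  θ̈ = (θ̇'−θ̇)/dt = (0.572818831−0.488650534)/0.014423 = 5.835700
  sinθ=-0.038425, cosθ=0.999262
  F = (M+m)·ẍ + m·l·cosθ·θ̈ − m·l·sinθ·θ̇² = -10.310716 + 2.300518 − -0.003620 = -8.006579
step 3→4:
  ẍ = (ẋ'−ẋ)/dt = (-0.428913558−-0.345141080)/0.014423 = -5.808256
  θ̈ = (θ̇'−θ̇)/dt = (0.633653214−0.572818831)/0.014423 = 4.217873
  sinθ=-0.031381, cosθ=0.999507
  F = (M+m)·ẍ + m·l·cosθ·θ̈ − m·l·sinθ·θ̇² = -7.496164 + 1.663156 − -0.004062 = -5.828946
step 4→5:
  ẍ = (ẋ'−ẋ)/dt = (-0.360654662−-0.428913558)/0.014423 = 4.732642
  θ̈ = (θ̇'−θ̇)/dt = (0.578787030−0.633653214)/0.014423 = -3.804076
  sinθ=-0.023122, cosθ=0.999733
  F = (M+m)·ẍ + m·l·cosθ·θ̈ − m·l·sinθ·θ̇² = 6.107971 + -1.500329 − -0.003663 = 4.611305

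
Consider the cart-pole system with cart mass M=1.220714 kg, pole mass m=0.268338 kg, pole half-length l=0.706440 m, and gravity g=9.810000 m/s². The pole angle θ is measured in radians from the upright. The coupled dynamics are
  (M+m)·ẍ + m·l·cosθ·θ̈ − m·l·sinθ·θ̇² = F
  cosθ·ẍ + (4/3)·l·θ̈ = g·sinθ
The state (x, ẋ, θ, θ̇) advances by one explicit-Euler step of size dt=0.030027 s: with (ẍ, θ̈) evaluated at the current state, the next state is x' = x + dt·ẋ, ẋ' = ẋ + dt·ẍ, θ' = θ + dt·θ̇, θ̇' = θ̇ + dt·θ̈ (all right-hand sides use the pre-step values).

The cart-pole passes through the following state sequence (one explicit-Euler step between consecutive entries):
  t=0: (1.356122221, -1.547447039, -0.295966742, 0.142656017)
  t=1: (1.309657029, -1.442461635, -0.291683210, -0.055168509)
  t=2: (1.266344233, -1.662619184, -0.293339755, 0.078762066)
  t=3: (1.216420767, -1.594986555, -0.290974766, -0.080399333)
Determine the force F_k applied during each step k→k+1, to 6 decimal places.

F_0 = 4.012804 N
F_1 = -10.107734 N
F_2 = 2.392385 N

step 0→1:
  ẍ = (ẋ'−ẋ)/dt = (-1.442461635−-1.547447039)/0.030027 = 3.496367
  θ̈ = (θ̇'−θ̇)/dt = (-0.055168509−0.142656017)/0.030027 = -6.588221
  sinθ=-0.291665, cosθ=0.956521
  F = (M+m)·ẍ + m·l·cosθ·θ̈ − m·l·sinθ·θ̇² = 5.206272 + -1.194593 − -0.001125 = 4.012804
step 1→2:
  ẍ = (ẋ'−ẋ)/dt = (-1.662619184−-1.442461635)/0.030027 = -7.331986
  θ̈ = (θ̇'−θ̇)/dt = (0.078762066−-0.055168509)/0.030027 = 4.460338
  sinθ=-0.287565, cosθ=0.957761
  F = (M+m)·ẍ + m·l·cosθ·θ̈ − m·l·sinθ·θ̇² = -10.917709 + 0.809809 − -0.000166 = -10.107734
step 2→3:
  ẍ = (ẋ'−ẋ)/dt = (-1.594986555−-1.662619184)/0.030027 = 2.252394
  θ̈ = (θ̇'−θ̇)/dt = (-0.080399333−0.078762066)/0.030027 = -5.300609
  sinθ=-0.289151, cosθ=0.957284
  F = (M+m)·ẍ + m·l·cosθ·θ̈ − m·l·sinθ·θ̇² = 3.353932 + -0.961887 − -0.000340 = 2.392385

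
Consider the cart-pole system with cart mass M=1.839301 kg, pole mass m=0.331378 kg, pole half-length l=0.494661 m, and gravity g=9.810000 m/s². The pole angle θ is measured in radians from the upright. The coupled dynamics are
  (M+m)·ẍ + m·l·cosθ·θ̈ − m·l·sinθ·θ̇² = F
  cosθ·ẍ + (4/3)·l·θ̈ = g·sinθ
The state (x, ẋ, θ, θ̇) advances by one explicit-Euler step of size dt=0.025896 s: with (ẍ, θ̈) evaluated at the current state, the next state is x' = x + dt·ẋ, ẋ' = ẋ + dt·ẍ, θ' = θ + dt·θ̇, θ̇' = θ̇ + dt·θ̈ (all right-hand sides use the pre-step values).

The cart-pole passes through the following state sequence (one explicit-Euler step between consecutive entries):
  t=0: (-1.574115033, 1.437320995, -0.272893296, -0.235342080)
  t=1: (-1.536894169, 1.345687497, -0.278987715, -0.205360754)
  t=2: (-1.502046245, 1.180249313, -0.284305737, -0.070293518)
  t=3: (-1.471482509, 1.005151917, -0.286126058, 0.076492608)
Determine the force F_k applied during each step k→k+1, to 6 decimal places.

step 0→1:
  ẍ = (ẋ'−ẋ)/dt = (1.345687497−1.437320995)/0.025896 = -3.538519
  θ̈ = (θ̇'−θ̇)/dt = (-0.205360754−-0.235342080)/0.025896 = 1.157759
  sinθ=-0.269519, cosθ=0.962995
  F = (M+m)·ẍ + m·l·cosθ·θ̈ − m·l·sinθ·θ̇² = -7.680990 + 0.182757 − -0.002447 = -7.495786
step 1→2:
  ẍ = (ẋ'−ẋ)/dt = (1.180249313−1.345687497)/0.025896 = -6.388561
  θ̈ = (θ̇'−θ̇)/dt = (-0.070293518−-0.205360754)/0.025896 = 5.215757
  sinθ=-0.275383, cosθ=0.961335
  F = (M+m)·ẍ + m·l·cosθ·θ̈ − m·l·sinθ·θ̇² = -13.867516 + 0.821908 − -0.001904 = -13.043704
step 2→3:
  ẍ = (ẋ'−ẋ)/dt = (1.005151917−1.180249313)/0.025896 = -6.761561
  θ̈ = (θ̇'−θ̇)/dt = (0.076492608−-0.070293518)/0.025896 = 5.668293
  sinθ=-0.280491, cosθ=0.959857
  F = (M+m)·ẍ + m·l·cosθ·θ̈ − m·l·sinθ·θ̇² = -14.677180 + 0.891846 − -0.000227 = -13.785106

F_0 = -7.495786 N
F_1 = -13.043704 N
F_2 = -13.785106 N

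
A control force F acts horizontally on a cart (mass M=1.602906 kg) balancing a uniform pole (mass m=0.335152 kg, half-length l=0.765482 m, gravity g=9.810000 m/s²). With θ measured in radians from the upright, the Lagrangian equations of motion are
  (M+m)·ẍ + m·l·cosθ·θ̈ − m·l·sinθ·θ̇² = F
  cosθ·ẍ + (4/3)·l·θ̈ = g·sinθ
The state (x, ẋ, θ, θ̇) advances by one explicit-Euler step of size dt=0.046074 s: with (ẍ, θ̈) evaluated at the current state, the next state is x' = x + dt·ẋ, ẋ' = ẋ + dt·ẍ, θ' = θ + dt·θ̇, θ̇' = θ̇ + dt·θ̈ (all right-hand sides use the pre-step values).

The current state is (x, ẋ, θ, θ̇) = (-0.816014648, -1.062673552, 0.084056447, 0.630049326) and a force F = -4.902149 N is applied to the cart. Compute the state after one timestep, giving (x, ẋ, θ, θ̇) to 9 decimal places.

(-0.864976269, -1.201836953, 0.113085340, 0.803096835)

sinθ=0.083957499, cosθ=0.996469336
temp = (F + m·l·θ̇²·sinθ)/(M+m) = (-4.902149 + 0.008550380)/1.938058 = -2.525001120
θ̈ = (g·sinθ − cosθ·temp)/(l·(4/3 − m·cos²θ/(M+m))) = 3.755860334
ẍ = temp − m·l·θ̈·cosθ/(M+m) = -3.020432375
Euler: x'=-0.816014648+0.046074·-1.062673552=-0.864976269, ẋ'=-1.062673552+0.046074·-3.020432375=-1.201836953
       θ'=0.084056447+0.046074·0.630049326=0.113085340, θ̇'=0.630049326+0.046074·3.755860334=0.803096835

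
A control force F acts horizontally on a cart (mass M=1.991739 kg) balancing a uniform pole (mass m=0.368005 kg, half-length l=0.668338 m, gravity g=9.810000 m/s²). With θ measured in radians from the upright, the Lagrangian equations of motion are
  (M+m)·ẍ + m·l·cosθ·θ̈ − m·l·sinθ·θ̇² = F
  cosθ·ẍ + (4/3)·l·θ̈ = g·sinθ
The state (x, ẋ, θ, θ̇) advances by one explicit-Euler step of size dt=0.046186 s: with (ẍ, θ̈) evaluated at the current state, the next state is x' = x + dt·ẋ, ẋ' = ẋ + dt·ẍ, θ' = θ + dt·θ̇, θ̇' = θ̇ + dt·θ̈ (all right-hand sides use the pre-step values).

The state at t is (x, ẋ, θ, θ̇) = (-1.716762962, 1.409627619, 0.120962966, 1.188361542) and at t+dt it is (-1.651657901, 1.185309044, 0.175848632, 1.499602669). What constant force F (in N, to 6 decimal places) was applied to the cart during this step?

F = -9.857516 N

ẍ = (ẋ'−ẋ)/dt = (1.185309044−1.409627619)/0.046186 = -4.856852
θ̈ = (θ̇'−θ̇)/dt = (1.499602669−1.188361542)/0.046186 = 6.738863
sinθ=0.120668, cosθ=0.992693
F = (M+m)·ẍ + m·l·cosθ·θ̈ − m·l·sinθ·θ̇² = -11.460928 + 1.645324 − 0.041912 = -9.857516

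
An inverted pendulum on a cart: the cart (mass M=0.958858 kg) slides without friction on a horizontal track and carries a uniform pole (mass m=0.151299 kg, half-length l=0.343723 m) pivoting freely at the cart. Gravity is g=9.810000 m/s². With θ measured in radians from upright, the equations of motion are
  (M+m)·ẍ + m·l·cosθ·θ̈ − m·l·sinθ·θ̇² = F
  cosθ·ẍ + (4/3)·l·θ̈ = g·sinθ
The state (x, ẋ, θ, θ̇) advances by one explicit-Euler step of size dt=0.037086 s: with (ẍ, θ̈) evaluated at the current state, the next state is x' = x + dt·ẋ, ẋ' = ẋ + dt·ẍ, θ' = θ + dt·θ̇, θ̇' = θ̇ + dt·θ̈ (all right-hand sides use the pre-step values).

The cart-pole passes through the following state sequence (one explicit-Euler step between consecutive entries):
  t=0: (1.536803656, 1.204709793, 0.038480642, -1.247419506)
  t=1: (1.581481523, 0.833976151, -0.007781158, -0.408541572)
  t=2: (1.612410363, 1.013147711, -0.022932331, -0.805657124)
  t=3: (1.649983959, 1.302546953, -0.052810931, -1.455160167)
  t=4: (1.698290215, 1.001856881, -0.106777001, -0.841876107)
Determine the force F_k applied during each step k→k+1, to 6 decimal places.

step 0→1:
  ẍ = (ẋ'−ẋ)/dt = (0.833976151−1.204709793)/0.037086 = -9.996593
  θ̈ = (θ̇'−θ̇)/dt = (-0.408541572−-1.247419506)/0.037086 = 22.619801
  sinθ=0.038471, cosθ=0.999260
  F = (M+m)·ẍ + m·l·cosθ·θ̈ − m·l·sinθ·θ̇² = -11.097788 + 1.175471 − 0.003113 = -9.925430
step 1→2:
  ẍ = (ẋ'−ẋ)/dt = (1.013147711−0.833976151)/0.037086 = 4.831245
  θ̈ = (θ̇'−θ̇)/dt = (-0.805657124−-0.408541572)/0.037086 = -10.707964
  sinθ=-0.007781, cosθ=0.999970
  F = (M+m)·ẍ + m·l·cosθ·θ̈ − m·l·sinθ·θ̇² = 5.363441 + -0.556850 − -0.000068 = 4.806658
step 2→3:
  ẍ = (ẋ'−ẋ)/dt = (1.302546953−1.013147711)/0.037086 = 7.803463
  θ̈ = (θ̇'−θ̇)/dt = (-1.455160167−-0.805657124)/0.037086 = -17.513429
  sinθ=-0.022930, cosθ=0.999737
  F = (M+m)·ẍ + m·l·cosθ·θ̈ − m·l·sinθ·θ̇² = 8.663069 + -0.910545 − -0.000774 = 7.753298
step 3→4:
  ẍ = (ẋ'−ẋ)/dt = (1.001856881−1.302546953)/0.037086 = -8.107913
  θ̈ = (θ̇'−θ̇)/dt = (-0.841876107−-1.455160167)/0.037086 = 16.536808
  sinθ=-0.052786, cosθ=0.998606
  F = (M+m)·ẍ + m·l·cosθ·θ̈ − m·l·sinθ·θ̇² = -9.001057 + 0.858797 − -0.005813 = -8.136447

F_0 = -9.925430 N
F_1 = 4.806658 N
F_2 = 7.753298 N
F_3 = -8.136447 N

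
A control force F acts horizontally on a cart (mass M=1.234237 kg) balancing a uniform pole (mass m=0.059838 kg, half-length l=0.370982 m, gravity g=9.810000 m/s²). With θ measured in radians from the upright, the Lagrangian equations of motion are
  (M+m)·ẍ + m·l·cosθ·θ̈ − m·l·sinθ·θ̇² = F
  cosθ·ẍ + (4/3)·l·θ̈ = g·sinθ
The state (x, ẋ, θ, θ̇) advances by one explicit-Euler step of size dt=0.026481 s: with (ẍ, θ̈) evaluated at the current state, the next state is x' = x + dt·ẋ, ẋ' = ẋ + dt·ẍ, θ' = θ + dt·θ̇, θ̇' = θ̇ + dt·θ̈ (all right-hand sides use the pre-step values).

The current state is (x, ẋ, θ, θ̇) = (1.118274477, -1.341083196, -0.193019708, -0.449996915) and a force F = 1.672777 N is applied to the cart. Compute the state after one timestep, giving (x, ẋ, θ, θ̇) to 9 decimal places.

sinθ=-0.191823395, cosθ=0.981429460
temp = (F + m·l·θ̇²·sinθ)/(M+m) = (1.672777 + -0.000862284)/1.294075 = 1.291976675
θ̈ = (g·sinθ − cosθ·temp)/(l·(4/3 − m·cos²θ/(M+m))) = -6.587830691
ẍ = temp − m·l·θ̈·cosθ/(M+m) = 1.402887000
Euler: x'=1.118274477+0.026481·-1.341083196=1.082761253, ẋ'=-1.341083196+0.026481·1.402887000=-1.303933345
       θ'=-0.193019708+0.026481·-0.449996915=-0.204936076, θ̇'=-0.449996915+0.026481·-6.587830691=-0.624449260

(1.082761253, -1.303933345, -0.204936076, -0.624449260)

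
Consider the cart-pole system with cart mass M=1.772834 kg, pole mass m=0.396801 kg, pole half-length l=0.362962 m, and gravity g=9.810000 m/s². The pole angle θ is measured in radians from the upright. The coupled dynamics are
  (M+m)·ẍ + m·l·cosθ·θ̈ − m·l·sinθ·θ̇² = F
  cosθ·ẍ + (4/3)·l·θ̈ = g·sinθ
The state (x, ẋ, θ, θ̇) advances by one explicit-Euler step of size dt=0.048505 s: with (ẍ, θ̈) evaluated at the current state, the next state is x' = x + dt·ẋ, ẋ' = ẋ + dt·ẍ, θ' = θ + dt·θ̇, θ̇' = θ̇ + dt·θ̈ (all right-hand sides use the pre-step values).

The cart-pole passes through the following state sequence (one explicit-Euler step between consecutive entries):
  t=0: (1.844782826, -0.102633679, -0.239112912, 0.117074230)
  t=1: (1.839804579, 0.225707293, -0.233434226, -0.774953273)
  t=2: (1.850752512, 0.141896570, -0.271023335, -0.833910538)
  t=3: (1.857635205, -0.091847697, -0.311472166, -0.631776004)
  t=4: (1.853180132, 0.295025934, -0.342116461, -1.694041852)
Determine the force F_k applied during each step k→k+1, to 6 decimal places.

F_0 = 12.113904 N
F_1 = -3.899168 N
F_2 = -9.850318 N
F_3 = 14.320154 N

step 0→1:
  ẍ = (ẋ'−ẋ)/dt = (0.225707293−-0.102633679)/0.048505 = 6.769219
  θ̈ = (θ̇'−θ̇)/dt = (-0.774953273−0.117074230)/0.048505 = -18.390424
  sinθ=-0.236841, cosθ=0.971548
  F = (M+m)·ẍ + m·l·cosθ·θ̈ − m·l·sinθ·θ̇² = 14.686735 + -2.573298 − -0.000468 = 12.113904
step 1→2:
  ẍ = (ẋ'−ẋ)/dt = (0.141896570−0.225707293)/0.048505 = -1.727878
  θ̈ = (θ̇'−θ̇)/dt = (-0.833910538−-0.774953273)/0.048505 = -1.215488
  sinθ=-0.231320, cosθ=0.972878
  F = (M+m)·ẍ + m·l·cosθ·θ̈ − m·l·sinθ·θ̇² = -3.748865 + -0.170311 − -0.020008 = -3.899168
step 2→3:
  ẍ = (ẋ'−ẋ)/dt = (-0.091847697−0.141896570)/0.048505 = -4.818973
  θ̈ = (θ̇'−θ̇)/dt = (-0.631776004−-0.833910538)/0.048505 = 4.167293
  sinθ=-0.267718, cosθ=0.963497
  F = (M+m)·ẍ + m·l·cosθ·θ̈ − m·l·sinθ·θ̇² = -10.455412 + 0.578280 − -0.026813 = -9.850318
step 3→4:
  ẍ = (ẋ'−ẋ)/dt = (0.295025934−-0.091847697)/0.048505 = 7.975954
  θ̈ = (θ̇'−θ̇)/dt = (-1.694041852−-0.631776004)/0.048505 = -21.900131
  sinθ=-0.306460, cosθ=0.951883
  F = (M+m)·ẍ + m·l·cosθ·θ̈ − m·l·sinθ·θ̇² = 17.304908 + -3.002371 − -0.017617 = 14.320154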